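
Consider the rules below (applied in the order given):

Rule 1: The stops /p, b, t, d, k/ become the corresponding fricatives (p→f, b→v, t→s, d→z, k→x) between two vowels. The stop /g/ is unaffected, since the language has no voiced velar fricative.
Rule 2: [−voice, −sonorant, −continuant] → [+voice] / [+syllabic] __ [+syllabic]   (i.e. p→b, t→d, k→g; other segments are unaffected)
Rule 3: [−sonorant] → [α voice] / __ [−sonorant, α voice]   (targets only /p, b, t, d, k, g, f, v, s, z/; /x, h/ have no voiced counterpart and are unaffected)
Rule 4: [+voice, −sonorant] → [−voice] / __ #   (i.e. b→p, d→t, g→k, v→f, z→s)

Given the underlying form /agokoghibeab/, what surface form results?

Rule 1 (intervocalic spirantization): /k/ is a stop between vowels /o/ and /o/, so it spirantizes to the fricative [x]. /b/ is a stop between vowels /i/ and /e/, so it spirantizes to the fricative [v]. /agokoghibeab/ → agoxoghiveab.
Rule 2 (intervocalic voicing): no segment meets the environment; /agoxoghiveab/ is unchanged.
Rule 3 (regressive voicing assimilation): /g/ precedes the voiceless obstruent /h/, so it devoices to [k] by assimilation. /agoxoghiveab/ → agoxokhiveab.
Rule 4 (final devoicing): /b/ is a voiced obstruent in word-final position, so it devoices to [p]. /agoxokhiveab/ → agoxokhiveap.

agoxokhiveap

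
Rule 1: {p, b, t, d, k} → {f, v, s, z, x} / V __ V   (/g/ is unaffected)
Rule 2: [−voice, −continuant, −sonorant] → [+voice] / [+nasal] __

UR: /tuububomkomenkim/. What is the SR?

Rule 1 (intervocalic spirantization): /b/ is a stop between vowels /u/ and /u/, so it spirantizes to the fricative [v]. /b/ is a stop between vowels /u/ and /o/, so it spirantizes to the fricative [v]. /tuububomkomenkim/ → tuuvuvomkomenkim.
Rule 2 (post-nasal voicing): /k/ is a voiceless stop immediately after the nasal /m/, so it voices to [g]. /k/ is a voiceless stop immediately after the nasal /n/, so it voices to [g]. /tuuvuvomkomenkim/ → tuuvuvomgomengim.

tuuvuvomgomengim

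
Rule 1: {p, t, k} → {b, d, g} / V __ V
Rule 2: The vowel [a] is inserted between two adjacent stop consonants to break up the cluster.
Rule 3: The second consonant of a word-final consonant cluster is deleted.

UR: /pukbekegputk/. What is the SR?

pukabegegaputak

Rule 1 (intervocalic voicing): /k/ is a voiceless stop between vowels /e/ and /e/, so it voices to [g]. /pukbekegputk/ → pukbegegputk.
Rule 2 (stop-cluster a-epenthesis): /k/ and /b/ form a stop–stop cluster, so [a] is inserted between them. /g/ and /p/ form a stop–stop cluster, so [a] is inserted between them. /t/ and /k/ form a stop–stop cluster, so [a] is inserted between them. /pukbegegputk/ → pukabegegaputak.
Rule 3 (final cluster simplification): no segment meets the environment; /pukabegegaputak/ is unchanged.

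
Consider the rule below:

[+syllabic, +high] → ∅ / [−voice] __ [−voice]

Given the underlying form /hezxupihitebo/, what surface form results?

hezxphtebo

/u/ is a high vowel flanked by voiceless consonants /x/ and /p/, so it deletes.
/i/ is a high vowel flanked by voiceless consonants /p/ and /h/, so it deletes.
/i/ is a high vowel flanked by voiceless consonants /h/ and /t/, so it deletes.
Surface form: [hezxphtebo].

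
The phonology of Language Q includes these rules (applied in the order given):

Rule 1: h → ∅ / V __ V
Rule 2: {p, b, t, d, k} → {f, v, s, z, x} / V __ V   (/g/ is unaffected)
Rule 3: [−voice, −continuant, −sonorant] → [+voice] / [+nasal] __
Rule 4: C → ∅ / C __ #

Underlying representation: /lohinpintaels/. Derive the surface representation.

Rule 1 (intervocalic h-deletion): /h/ occurs between vowels /o/ and /i/, so it deletes. /lohinpintaels/ → loinpintaels.
Rule 2 (intervocalic spirantization): no segment meets the environment; /loinpintaels/ is unchanged.
Rule 3 (post-nasal voicing): /p/ is a voiceless stop immediately after the nasal /n/, so it voices to [b]. /t/ is a voiceless stop immediately after the nasal /n/, so it voices to [d]. /loinpintaels/ → loinbindaels.
Rule 4 (final cluster simplification): /s/ is the second consonant of a word-final cluster /ls/, so it deletes. /loinbindaels/ → loinbindael.

loinbindael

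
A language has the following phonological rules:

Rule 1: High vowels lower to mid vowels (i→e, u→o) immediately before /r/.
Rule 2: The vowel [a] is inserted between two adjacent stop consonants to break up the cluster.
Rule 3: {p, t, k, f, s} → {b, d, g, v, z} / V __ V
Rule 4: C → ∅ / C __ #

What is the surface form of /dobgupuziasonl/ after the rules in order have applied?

Rule 1 (pre-rhotic lowering): no segment meets the environment; /dobgupuziasonl/ is unchanged.
Rule 2 (stop-cluster a-epenthesis): /b/ and /g/ form a stop–stop cluster, so [a] is inserted between them. /dobgupuziasonl/ → dobagupuziasonl.
Rule 3 (intervocalic voicing): /p/ is a voiceless obstruent between vowels /u/ and /u/, so it voices to [b]. /s/ is a voiceless obstruent between vowels /a/ and /o/, so it voices to [z]. /dobagupuziasonl/ → dobagubuziazonl.
Rule 4 (final cluster simplification): /l/ is the second consonant of a word-final cluster /nl/, so it deletes. /dobagubuziazonl/ → dobagubuziazon.

dobagubuziazon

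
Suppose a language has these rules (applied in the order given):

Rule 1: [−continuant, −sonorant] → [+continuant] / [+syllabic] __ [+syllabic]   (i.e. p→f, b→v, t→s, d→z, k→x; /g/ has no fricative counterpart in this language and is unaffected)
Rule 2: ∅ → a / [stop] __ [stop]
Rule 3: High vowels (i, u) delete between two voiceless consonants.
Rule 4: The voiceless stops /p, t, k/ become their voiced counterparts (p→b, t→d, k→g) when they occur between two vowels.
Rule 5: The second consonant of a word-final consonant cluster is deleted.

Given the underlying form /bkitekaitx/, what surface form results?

Rule 1 (intervocalic spirantization): /t/ is a stop between vowels /i/ and /e/, so it spirantizes to the fricative [s]. /k/ is a stop between vowels /e/ and /a/, so it spirantizes to the fricative [x]. /bkitekaitx/ → bkisexaitx.
Rule 2 (stop-cluster a-epenthesis): /b/ and /k/ form a stop–stop cluster, so [a] is inserted between them. /bkisexaitx/ → bakisexaitx.
Rule 3 (high vowel syncope): /i/ is a high vowel flanked by voiceless consonants /k/ and /s/, so it deletes. /bakisexaitx/ → baksexaitx.
Rule 4 (intervocalic voicing): no segment meets the environment; /baksexaitx/ is unchanged.
Rule 5 (final cluster simplification): /x/ is the second consonant of a word-final cluster /tx/, so it deletes. /baksexaitx/ → baksexait.

baksexait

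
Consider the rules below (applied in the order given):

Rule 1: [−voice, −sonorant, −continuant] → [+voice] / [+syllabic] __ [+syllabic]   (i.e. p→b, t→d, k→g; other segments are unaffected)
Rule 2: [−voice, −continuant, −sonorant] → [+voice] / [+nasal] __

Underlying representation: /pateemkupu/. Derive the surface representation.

Rule 1 (intervocalic voicing): /t/ is a voiceless stop between vowels /a/ and /e/, so it voices to [d]. /p/ is a voiceless stop between vowels /u/ and /u/, so it voices to [b]. /pateemkupu/ → padeemkubu.
Rule 2 (post-nasal voicing): /k/ is a voiceless stop immediately after the nasal /m/, so it voices to [g]. /padeemkubu/ → padeemgubu.

padeemgubu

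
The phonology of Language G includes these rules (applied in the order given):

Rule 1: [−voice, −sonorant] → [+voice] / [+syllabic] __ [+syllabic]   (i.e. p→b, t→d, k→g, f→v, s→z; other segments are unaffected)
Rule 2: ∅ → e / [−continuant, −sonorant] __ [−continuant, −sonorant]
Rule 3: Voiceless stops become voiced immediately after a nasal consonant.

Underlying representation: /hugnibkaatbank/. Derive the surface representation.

Rule 1 (intervocalic voicing): no segment meets the environment; /hugnibkaatbank/ is unchanged.
Rule 2 (stop-cluster e-epenthesis): /b/ and /k/ form a stop–stop cluster, so [e] is inserted between them. /t/ and /b/ form a stop–stop cluster, so [e] is inserted between them. /hugnibkaatbank/ → hugnibekaatebank.
Rule 3 (post-nasal voicing): /k/ is a voiceless stop immediately after the nasal /n/, so it voices to [g]. /hugnibekaatebank/ → hugnibekaatebang.

hugnibekaatebang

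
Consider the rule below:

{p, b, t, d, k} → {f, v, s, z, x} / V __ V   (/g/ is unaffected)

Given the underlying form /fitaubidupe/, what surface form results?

/t/ is a stop between vowels /i/ and /a/, so it spirantizes to the fricative [s].
/b/ is a stop between vowels /u/ and /i/, so it spirantizes to the fricative [v].
/d/ is a stop between vowels /i/ and /u/, so it spirantizes to the fricative [z].
/p/ is a stop between vowels /u/ and /e/, so it spirantizes to the fricative [f].
Surface form: [fisauvizufe].

fisauvizufe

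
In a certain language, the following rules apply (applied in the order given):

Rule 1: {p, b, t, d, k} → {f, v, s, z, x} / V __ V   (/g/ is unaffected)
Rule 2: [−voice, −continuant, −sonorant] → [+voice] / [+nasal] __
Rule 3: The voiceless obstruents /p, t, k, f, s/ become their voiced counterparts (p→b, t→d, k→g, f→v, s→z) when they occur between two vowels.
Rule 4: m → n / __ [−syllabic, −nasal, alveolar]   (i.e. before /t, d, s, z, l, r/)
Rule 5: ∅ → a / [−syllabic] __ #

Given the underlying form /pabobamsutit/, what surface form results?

Rule 1 (intervocalic spirantization): /b/ is a stop between vowels /a/ and /o/, so it spirantizes to the fricative [v]. /b/ is a stop between vowels /o/ and /a/, so it spirantizes to the fricative [v]. /t/ is a stop between vowels /u/ and /i/, so it spirantizes to the fricative [s]. /pabobamsutit/ → pavovamsusit.
Rule 2 (post-nasal voicing): no segment meets the environment; /pavovamsusit/ is unchanged.
Rule 3 (intervocalic voicing): /s/ is a voiceless obstruent between vowels /u/ and /i/, so it voices to [z]. /pavovamsusit/ → pavovamsuzit.
Rule 4 (nasal place assimilation): /m/ precedes the alveolar consonant /s/, so it assimilates in place to [n]. /pavovamsuzit/ → pavovansuzit.
Rule 5 (final a-epenthesis): the form ends in the consonant /t/, so [a] is inserted word-finally. /pavovansuzit/ → pavovansuzita.

pavovansuzita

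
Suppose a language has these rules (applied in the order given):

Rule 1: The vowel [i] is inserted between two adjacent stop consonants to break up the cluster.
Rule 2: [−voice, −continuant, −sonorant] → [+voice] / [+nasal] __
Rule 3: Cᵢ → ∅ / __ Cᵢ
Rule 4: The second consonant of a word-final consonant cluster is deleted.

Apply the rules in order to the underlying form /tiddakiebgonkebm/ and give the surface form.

Rule 1 (stop-cluster i-epenthesis): /d/ and /d/ form a stop–stop cluster, so [i] is inserted between them. /b/ and /g/ form a stop–stop cluster, so [i] is inserted between them. /tiddakiebgonkebm/ → tididakiebigonkebm.
Rule 2 (post-nasal voicing): /k/ is a voiceless stop immediately after the nasal /n/, so it voices to [g]. /tididakiebigonkebm/ → tididakiebigongebm.
Rule 3 (degemination): no segment meets the environment; /tididakiebigongebm/ is unchanged.
Rule 4 (final cluster simplification): /m/ is the second consonant of a word-final cluster /bm/, so it deletes. /tididakiebigongebm/ → tididakiebigongeb.

tididakiebigongeb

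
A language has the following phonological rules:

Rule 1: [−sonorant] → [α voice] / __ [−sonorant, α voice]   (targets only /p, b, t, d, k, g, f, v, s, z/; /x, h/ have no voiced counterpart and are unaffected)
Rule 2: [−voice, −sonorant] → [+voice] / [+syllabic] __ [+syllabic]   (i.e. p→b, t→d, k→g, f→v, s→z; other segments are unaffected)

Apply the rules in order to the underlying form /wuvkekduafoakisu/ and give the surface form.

wufkegduavoagizu

Rule 1 (regressive voicing assimilation): /v/ precedes the voiceless obstruent /k/, so it devoices to [f] by assimilation. /k/ precedes the voiced obstruent /d/, so it voices to [g] by assimilation. /wuvkekduafoakisu/ → wufkegduafoakisu.
Rule 2 (intervocalic voicing): /f/ is a voiceless obstruent between vowels /a/ and /o/, so it voices to [v]. /k/ is a voiceless obstruent between vowels /a/ and /i/, so it voices to [g]. /s/ is a voiceless obstruent between vowels /i/ and /u/, so it voices to [z]. /wufkegduafoakisu/ → wufkegduavoagizu.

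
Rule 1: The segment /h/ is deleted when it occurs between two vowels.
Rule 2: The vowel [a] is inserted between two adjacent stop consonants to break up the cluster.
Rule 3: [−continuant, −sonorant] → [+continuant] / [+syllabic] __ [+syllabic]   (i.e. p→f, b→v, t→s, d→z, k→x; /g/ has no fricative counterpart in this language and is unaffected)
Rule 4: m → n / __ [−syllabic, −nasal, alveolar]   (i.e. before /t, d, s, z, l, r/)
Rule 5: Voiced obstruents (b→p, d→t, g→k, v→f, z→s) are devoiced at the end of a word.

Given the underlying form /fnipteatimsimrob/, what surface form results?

fnifaseasinsinrop

Rule 1 (intervocalic h-deletion): no segment meets the environment; /fnipteatimsimrob/ is unchanged.
Rule 2 (stop-cluster a-epenthesis): /p/ and /t/ form a stop–stop cluster, so [a] is inserted between them. /fnipteatimsimrob/ → fnipateatimsimrob.
Rule 3 (intervocalic spirantization): /p/ is a stop between vowels /i/ and /a/, so it spirantizes to the fricative [f]. /t/ is a stop between vowels /a/ and /e/, so it spirantizes to the fricative [s]. /t/ is a stop between vowels /a/ and /i/, so it spirantizes to the fricative [s]. /fnipateatimsimrob/ → fnifaseasimsimrob.
Rule 4 (nasal place assimilation): /m/ precedes the alveolar consonant /s/, so it assimilates in place to [n]. /m/ precedes the alveolar consonant /r/, so it assimilates in place to [n]. /fnifaseasimsimrob/ → fnifaseasinsinrob.
Rule 5 (final devoicing): /b/ is a voiced obstruent in word-final position, so it devoices to [p]. /fnifaseasinsinrob/ → fnifaseasinsinrop.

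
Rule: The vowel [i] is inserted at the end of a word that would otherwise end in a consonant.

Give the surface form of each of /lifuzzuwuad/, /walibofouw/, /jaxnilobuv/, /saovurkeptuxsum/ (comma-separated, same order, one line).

/lifuzzuwuad/: the form ends in the consonant /d/, so [i] is inserted word-finally. → [lifuzzuwuadi].
/walibofouw/: the form ends in the consonant /w/, so [i] is inserted word-finally. → [walibofouwi].
/jaxnilobuv/: the form ends in the consonant /v/, so [i] is inserted word-finally. → [jaxnilobuvi].
/saovurkeptuxsum/: the form ends in the consonant /m/, so [i] is inserted word-finally. → [saovurkeptuxsumi].

lifuzzuwuadi, walibofouwi, jaxnilobuvi, saovurkeptuxsumi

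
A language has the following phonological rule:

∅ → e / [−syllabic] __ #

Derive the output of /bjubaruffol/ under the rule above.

bjubaruffole

the form ends in the consonant /l/, so [e] is inserted word-finally.
Surface form: [bjubaruffole].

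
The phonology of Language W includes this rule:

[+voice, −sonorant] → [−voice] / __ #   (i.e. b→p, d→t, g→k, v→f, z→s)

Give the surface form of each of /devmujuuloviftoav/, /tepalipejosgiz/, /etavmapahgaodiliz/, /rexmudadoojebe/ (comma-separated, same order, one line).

/devmujuuloviftoav/: /v/ is a voiced obstruent in word-final position, so it devoices to [f]. → [devmujuuloviftoaf].
/tepalipejosgiz/: /z/ is a voiced obstruent in word-final position, so it devoices to [s]. → [tepalipejosgis].
/etavmapahgaodiliz/: /z/ is a voiced obstruent in word-final position, so it devoices to [s]. → [etavmapahgaodilis].
/rexmudadoojebe/: the rule's environment is not met; surfaces unchanged as [rexmudadoojebe].

devmujuuloviftoaf, tepalipejosgis, etavmapahgaodilis, rexmudadoojebe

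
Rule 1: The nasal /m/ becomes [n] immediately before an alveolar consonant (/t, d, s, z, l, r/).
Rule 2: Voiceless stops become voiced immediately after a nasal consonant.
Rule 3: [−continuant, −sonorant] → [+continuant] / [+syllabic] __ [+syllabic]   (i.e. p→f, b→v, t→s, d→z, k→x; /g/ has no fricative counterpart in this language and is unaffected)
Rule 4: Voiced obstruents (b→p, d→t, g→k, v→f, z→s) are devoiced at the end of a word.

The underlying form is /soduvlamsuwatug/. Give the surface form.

Rule 1 (nasal place assimilation): /m/ precedes the alveolar consonant /s/, so it assimilates in place to [n]. /soduvlamsuwatug/ → soduvlansuwatug.
Rule 2 (post-nasal voicing): no segment meets the environment; /soduvlansuwatug/ is unchanged.
Rule 3 (intervocalic spirantization): /d/ is a stop between vowels /o/ and /u/, so it spirantizes to the fricative [z]. /t/ is a stop between vowels /a/ and /u/, so it spirantizes to the fricative [s]. /soduvlansuwatug/ → sozuvlansuwasug.
Rule 4 (final devoicing): /g/ is a voiced obstruent in word-final position, so it devoices to [k]. /sozuvlansuwasug/ → sozuvlansuwasuk.

sozuvlansuwasuk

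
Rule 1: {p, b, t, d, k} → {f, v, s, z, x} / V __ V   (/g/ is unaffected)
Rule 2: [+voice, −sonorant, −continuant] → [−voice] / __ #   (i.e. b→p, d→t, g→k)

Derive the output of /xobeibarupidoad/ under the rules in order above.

Rule 1 (intervocalic spirantization): /b/ is a stop between vowels /o/ and /e/, so it spirantizes to the fricative [v]. /b/ is a stop between vowels /i/ and /a/, so it spirantizes to the fricative [v]. /p/ is a stop between vowels /u/ and /i/, so it spirantizes to the fricative [f]. /d/ is a stop between vowels /i/ and /o/, so it spirantizes to the fricative [z]. /xobeibarupidoad/ → xoveivarufizoad.
Rule 2 (final devoicing): /d/ is a voiced stop in word-final position, so it devoices to [t]. /xoveivarufizoad/ → xoveivarufizoat.

xoveivarufizoat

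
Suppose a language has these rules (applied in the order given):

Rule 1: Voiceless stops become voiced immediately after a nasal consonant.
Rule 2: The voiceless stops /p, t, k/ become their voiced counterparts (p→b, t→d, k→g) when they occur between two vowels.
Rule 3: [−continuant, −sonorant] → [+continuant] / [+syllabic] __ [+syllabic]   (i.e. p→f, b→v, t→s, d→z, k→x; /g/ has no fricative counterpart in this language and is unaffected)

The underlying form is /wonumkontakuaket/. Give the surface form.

Rule 1 (post-nasal voicing): /k/ is a voiceless stop immediately after the nasal /m/, so it voices to [g]. /t/ is a voiceless stop immediately after the nasal /n/, so it voices to [d]. /wonumkontakuaket/ → wonumgondakuaket.
Rule 2 (intervocalic voicing): /k/ is a voiceless stop between vowels /a/ and /u/, so it voices to [g]. /k/ is a voiceless stop between vowels /a/ and /e/, so it voices to [g]. /wonumgondakuaket/ → wonumgondaguaget.
Rule 3 (intervocalic spirantization): no segment meets the environment; /wonumgondaguaget/ is unchanged.

wonumgondaguaget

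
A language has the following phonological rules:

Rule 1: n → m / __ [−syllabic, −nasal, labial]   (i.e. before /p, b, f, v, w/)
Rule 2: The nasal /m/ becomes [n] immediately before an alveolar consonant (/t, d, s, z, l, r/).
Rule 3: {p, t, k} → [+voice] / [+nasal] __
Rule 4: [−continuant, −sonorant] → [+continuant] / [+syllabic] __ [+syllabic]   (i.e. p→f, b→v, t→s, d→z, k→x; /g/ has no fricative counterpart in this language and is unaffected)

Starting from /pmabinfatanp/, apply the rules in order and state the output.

Rule 1 (nasal place assimilation): /n/ precedes the labial consonant /f/, so it assimilates in place to [m]. /n/ precedes the labial consonant /p/, so it assimilates in place to [m]. /pmabinfatanp/ → pmabimfatamp.
Rule 2 (nasal place assimilation): no segment meets the environment; /pmabimfatamp/ is unchanged.
Rule 3 (post-nasal voicing): /p/ is a voiceless stop immediately after the nasal /m/, so it voices to [b]. /pmabimfatamp/ → pmabimfatamb.
Rule 4 (intervocalic spirantization): /b/ is a stop between vowels /a/ and /i/, so it spirantizes to the fricative [v]. /t/ is a stop between vowels /a/ and /a/, so it spirantizes to the fricative [s]. /pmabimfatamb/ → pmavimfasamb.

pmavimfasamb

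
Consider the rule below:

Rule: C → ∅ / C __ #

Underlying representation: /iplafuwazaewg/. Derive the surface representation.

iplafuwazaew

/g/ is the second consonant of a word-final cluster /wg/, so it deletes.
The other instances of /p/, /l/, /f/, /w/, /z/ do not occur in the required environment and remain unchanged.
Surface form: [iplafuwazaew].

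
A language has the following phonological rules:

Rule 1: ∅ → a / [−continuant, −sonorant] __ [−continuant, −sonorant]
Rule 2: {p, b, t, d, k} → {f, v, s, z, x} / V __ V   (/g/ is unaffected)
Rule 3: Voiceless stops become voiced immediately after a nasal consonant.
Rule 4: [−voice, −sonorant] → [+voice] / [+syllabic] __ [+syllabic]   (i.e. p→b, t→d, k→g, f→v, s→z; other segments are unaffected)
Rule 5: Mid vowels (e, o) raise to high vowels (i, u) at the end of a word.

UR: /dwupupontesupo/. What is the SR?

Rule 1 (stop-cluster a-epenthesis): no segment meets the environment; /dwupupontesupo/ is unchanged.
Rule 2 (intervocalic spirantization): /p/ is a stop between vowels /u/ and /u/, so it spirantizes to the fricative [f]. /p/ is a stop between vowels /u/ and /o/, so it spirantizes to the fricative [f]. /p/ is a stop between vowels /u/ and /o/, so it spirantizes to the fricative [f]. /dwupupontesupo/ → dwufufontesufo.
Rule 3 (post-nasal voicing): /t/ is a voiceless stop immediately after the nasal /n/, so it voices to [d]. /dwufufontesufo/ → dwufufondesufo.
Rule 4 (intervocalic voicing): /f/ is a voiceless obstruent between vowels /u/ and /u/, so it voices to [v]. /f/ is a voiceless obstruent between vowels /u/ and /o/, so it voices to [v]. /s/ is a voiceless obstruent between vowels /e/ and /u/, so it voices to [z]. /f/ is a voiceless obstruent between vowels /u/ and /o/, so it voices to [v]. /dwufufondesufo/ → dwuvuvondezuvo.
Rule 5 (final vowel raising): /o/ is a mid vowel in word-final position, so it raises to [u]. /dwuvuvondezuvo/ → dwuvuvondezuvu.

dwuvuvondezuvu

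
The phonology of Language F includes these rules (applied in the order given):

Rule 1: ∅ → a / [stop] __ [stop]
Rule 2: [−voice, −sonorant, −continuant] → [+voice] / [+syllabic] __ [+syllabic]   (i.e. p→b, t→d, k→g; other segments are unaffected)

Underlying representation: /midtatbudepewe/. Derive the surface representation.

Rule 1 (stop-cluster a-epenthesis): /d/ and /t/ form a stop–stop cluster, so [a] is inserted between them. /t/ and /b/ form a stop–stop cluster, so [a] is inserted between them. /midtatbudepewe/ → midatatabudepewe.
Rule 2 (intervocalic voicing): /t/ is a voiceless stop between vowels /a/ and /a/, so it voices to [d]. /t/ is a voiceless stop between vowels /a/ and /a/, so it voices to [d]. /p/ is a voiceless stop between vowels /e/ and /e/, so it voices to [b]. /midatatabudepewe/ → midadadabudebewe.

midadadabudebewe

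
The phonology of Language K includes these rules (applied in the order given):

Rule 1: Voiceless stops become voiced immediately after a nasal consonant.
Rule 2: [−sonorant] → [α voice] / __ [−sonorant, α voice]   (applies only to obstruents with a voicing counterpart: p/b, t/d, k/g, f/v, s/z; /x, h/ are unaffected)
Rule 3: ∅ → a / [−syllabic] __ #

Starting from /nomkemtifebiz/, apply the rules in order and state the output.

nomgemdifebiza

Rule 1 (post-nasal voicing): /k/ is a voiceless stop immediately after the nasal /m/, so it voices to [g]. /t/ is a voiceless stop immediately after the nasal /m/, so it voices to [d]. /nomkemtifebiz/ → nomgemdifebiz.
Rule 2 (regressive voicing assimilation): no segment meets the environment; /nomgemdifebiz/ is unchanged.
Rule 3 (final a-epenthesis): the form ends in the consonant /z/, so [a] is inserted word-finally. /nomgemdifebiz/ → nomgemdifebiza.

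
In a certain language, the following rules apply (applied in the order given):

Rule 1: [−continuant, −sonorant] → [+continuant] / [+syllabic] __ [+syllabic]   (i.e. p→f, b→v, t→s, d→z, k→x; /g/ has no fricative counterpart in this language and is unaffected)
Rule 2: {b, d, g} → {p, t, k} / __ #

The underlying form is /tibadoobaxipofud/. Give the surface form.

Rule 1 (intervocalic spirantization): /b/ is a stop between vowels /i/ and /a/, so it spirantizes to the fricative [v]. /d/ is a stop between vowels /a/ and /o/, so it spirantizes to the fricative [z]. /b/ is a stop between vowels /o/ and /a/, so it spirantizes to the fricative [v]. /p/ is a stop between vowels /i/ and /o/, so it spirantizes to the fricative [f]. /tibadoobaxipofud/ → tivazoovaxifofud.
Rule 2 (final devoicing): /d/ is a voiced stop in word-final position, so it devoices to [t]. /tivazoovaxifofud/ → tivazoovaxifofut.

tivazoovaxifofut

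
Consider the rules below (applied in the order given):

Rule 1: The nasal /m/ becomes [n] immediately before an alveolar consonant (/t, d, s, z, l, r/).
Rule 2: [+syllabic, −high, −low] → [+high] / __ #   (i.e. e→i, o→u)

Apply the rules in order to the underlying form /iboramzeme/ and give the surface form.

iboranzemi

Rule 1 (nasal place assimilation): /m/ precedes the alveolar consonant /z/, so it assimilates in place to [n]. /iboramzeme/ → iboranzeme.
Rule 2 (final vowel raising): /e/ is a mid vowel in word-final position, so it raises to [i]. /iboranzeme/ → iboranzemi.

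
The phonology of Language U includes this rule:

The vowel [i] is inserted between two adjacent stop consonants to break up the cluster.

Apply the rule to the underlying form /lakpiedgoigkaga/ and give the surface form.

lakipiedigoigikaga

/k/ and /p/ form a stop–stop cluster, so [i] is inserted between them.
/d/ and /g/ form a stop–stop cluster, so [i] is inserted between them.
/g/ and /k/ form a stop–stop cluster, so [i] is inserted between them.
Surface form: [lakipiedigoigikaga].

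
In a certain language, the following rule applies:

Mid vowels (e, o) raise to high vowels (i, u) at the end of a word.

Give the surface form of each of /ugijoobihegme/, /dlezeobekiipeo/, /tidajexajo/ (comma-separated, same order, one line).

ugijoobihegmi, dlezeobekiipeu, tidajexaju

/ugijoobihegme/: /e/ is a mid vowel in word-final position, so it raises to [i]. → [ugijoobihegmi].
/dlezeobekiipeo/: /o/ is a mid vowel in word-final position, so it raises to [u]. → [dlezeobekiipeu].
/tidajexajo/: /o/ is a mid vowel in word-final position, so it raises to [u]. → [tidajexaju].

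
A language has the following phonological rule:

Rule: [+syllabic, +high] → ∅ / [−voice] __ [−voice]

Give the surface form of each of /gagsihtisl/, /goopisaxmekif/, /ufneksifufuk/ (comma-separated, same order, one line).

gagshtsl, goopsaxmekf, ufneksffk

/gagsihtisl/: /i/ is a high vowel flanked by voiceless consonants /s/ and /h/, so it deletes. /i/ is a high vowel flanked by voiceless consonants /t/ and /s/, so it deletes. → [gagshtsl].
/goopisaxmekif/: /i/ is a high vowel flanked by voiceless consonants /p/ and /s/, so it deletes. /i/ is a high vowel flanked by voiceless consonants /k/ and /f/, so it deletes. → [goopsaxmekf].
/ufneksifufuk/: /i/ is a high vowel flanked by voiceless consonants /s/ and /f/, so it deletes. /u/ is a high vowel flanked by voiceless consonants /f/ and /f/, so it deletes. /u/ is a high vowel flanked by voiceless consonants /f/ and /k/, so it deletes. → [ufneksffk].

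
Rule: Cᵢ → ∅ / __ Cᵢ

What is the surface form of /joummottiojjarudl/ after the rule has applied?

joumotiojarudl

/mm/ is a geminate; the first /m/ deletes.
/tt/ is a geminate; the first /t/ deletes.
/jj/ is a geminate; the first /j/ deletes.
The other instances of /j/, /m/, /t/, /r/, /d/, /l/ do not occur in the required environment and remain unchanged.
Surface form: [joumotiojarudl].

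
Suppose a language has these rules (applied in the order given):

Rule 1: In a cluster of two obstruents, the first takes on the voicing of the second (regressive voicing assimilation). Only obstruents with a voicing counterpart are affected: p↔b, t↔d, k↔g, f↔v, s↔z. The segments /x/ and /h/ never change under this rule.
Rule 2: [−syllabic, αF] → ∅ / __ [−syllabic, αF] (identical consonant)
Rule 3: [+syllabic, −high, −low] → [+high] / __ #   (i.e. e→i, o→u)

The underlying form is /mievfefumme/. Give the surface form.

Rule 1 (regressive voicing assimilation): /v/ precedes the voiceless obstruent /f/, so it devoices to [f] by assimilation. /mievfefumme/ → mieffefumme.
Rule 2 (degemination): /ff/ is a geminate; the first /f/ deletes. /mm/ is a geminate; the first /m/ deletes. /mieffefumme/ → miefefume.
Rule 3 (final vowel raising): /e/ is a mid vowel in word-final position, so it raises to [i]. /miefefume/ → miefefumi.

miefefumi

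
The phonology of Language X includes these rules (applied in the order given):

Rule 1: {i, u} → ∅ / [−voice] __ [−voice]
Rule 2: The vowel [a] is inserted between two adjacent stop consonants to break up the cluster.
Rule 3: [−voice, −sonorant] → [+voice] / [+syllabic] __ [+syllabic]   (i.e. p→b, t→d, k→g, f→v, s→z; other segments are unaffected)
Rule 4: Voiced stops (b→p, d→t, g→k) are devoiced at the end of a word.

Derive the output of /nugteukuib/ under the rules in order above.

Rule 1 (high vowel syncope): no segment meets the environment; /nugteukuib/ is unchanged.
Rule 2 (stop-cluster a-epenthesis): /g/ and /t/ form a stop–stop cluster, so [a] is inserted between them. /nugteukuib/ → nugateukuib.
Rule 3 (intervocalic voicing): /t/ is a voiceless obstruent between vowels /a/ and /e/, so it voices to [d]. /k/ is a voiceless obstruent between vowels /u/ and /u/, so it voices to [g]. /nugateukuib/ → nugadeuguib.
Rule 4 (final devoicing): /b/ is a voiced stop in word-final position, so it devoices to [p]. /nugadeuguib/ → nugadeuguip.

nugadeuguip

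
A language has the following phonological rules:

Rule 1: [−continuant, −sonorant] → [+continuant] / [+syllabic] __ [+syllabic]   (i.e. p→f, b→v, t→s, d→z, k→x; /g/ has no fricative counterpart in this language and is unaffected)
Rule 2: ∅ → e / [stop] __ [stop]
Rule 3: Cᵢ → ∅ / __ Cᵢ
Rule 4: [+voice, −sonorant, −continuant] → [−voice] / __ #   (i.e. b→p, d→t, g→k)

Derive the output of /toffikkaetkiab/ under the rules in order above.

Rule 1 (intervocalic spirantization): no segment meets the environment; /toffikkaetkiab/ is unchanged.
Rule 2 (stop-cluster e-epenthesis): /k/ and /k/ form a stop–stop cluster, so [e] is inserted between them. /t/ and /k/ form a stop–stop cluster, so [e] is inserted between them. /toffikkaetkiab/ → toffikekaetekiab.
Rule 3 (degemination): /ff/ is a geminate; the first /f/ deletes. /toffikekaetekiab/ → tofikekaetekiab.
Rule 4 (final devoicing): /b/ is a voiced stop in word-final position, so it devoices to [p]. /tofikekaetekiab/ → tofikekaetekiap.

tofikekaetekiap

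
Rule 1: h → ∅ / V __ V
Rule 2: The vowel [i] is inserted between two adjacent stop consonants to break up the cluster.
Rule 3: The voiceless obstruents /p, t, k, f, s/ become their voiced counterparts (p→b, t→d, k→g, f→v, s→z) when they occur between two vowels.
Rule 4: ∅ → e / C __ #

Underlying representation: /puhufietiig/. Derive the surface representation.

Rule 1 (intervocalic h-deletion): /h/ occurs between vowels /u/ and /u/, so it deletes. /puhufietiig/ → puufietiig.
Rule 2 (stop-cluster i-epenthesis): no segment meets the environment; /puufietiig/ is unchanged.
Rule 3 (intervocalic voicing): /f/ is a voiceless obstruent between vowels /u/ and /i/, so it voices to [v]. /t/ is a voiceless obstruent between vowels /e/ and /i/, so it voices to [d]. /puufietiig/ → puuviediig.
Rule 4 (final e-epenthesis): the form ends in the consonant /g/, so [e] is inserted word-finally. /puuviediig/ → puuviediige.

puuviediige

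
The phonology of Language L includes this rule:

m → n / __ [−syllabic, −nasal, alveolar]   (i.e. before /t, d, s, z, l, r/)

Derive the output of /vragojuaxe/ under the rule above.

vragojuaxe

No segment of /vragojuaxe/ meets the structural description of the rule, so the form surfaces unchanged.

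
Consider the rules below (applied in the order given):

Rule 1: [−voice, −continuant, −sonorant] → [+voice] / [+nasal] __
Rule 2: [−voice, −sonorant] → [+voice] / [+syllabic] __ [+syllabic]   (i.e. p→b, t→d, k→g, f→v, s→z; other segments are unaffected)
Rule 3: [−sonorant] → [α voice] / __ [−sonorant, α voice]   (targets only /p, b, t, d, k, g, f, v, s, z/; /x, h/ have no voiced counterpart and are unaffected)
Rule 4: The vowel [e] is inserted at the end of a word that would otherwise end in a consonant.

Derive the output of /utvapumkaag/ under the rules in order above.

Rule 1 (post-nasal voicing): /k/ is a voiceless stop immediately after the nasal /m/, so it voices to [g]. /utvapumkaag/ → utvapumgaag.
Rule 2 (intervocalic voicing): /p/ is a voiceless obstruent between vowels /a/ and /u/, so it voices to [b]. /utvapumgaag/ → utvabumgaag.
Rule 3 (regressive voicing assimilation): /t/ precedes the voiced obstruent /v/, so it voices to [d] by assimilation. /utvabumgaag/ → udvabumgaag.
Rule 4 (final e-epenthesis): the form ends in the consonant /g/, so [e] is inserted word-finally. /udvabumgaag/ → udvabumgaage.

udvabumgaage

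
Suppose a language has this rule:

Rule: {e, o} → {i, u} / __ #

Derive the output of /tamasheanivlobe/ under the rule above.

/e/ is a mid vowel in word-final position, so it raises to [i].
The other instances of /e/, /o/ do not occur in the required environment and remain unchanged.
Surface form: [tamasheanivlobi].

tamasheanivlobi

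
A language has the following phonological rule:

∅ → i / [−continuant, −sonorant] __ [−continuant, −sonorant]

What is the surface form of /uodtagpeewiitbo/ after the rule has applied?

uoditagipeewiitibo

/d/ and /t/ form a stop–stop cluster, so [i] is inserted between them.
/g/ and /p/ form a stop–stop cluster, so [i] is inserted between them.
/t/ and /b/ form a stop–stop cluster, so [i] is inserted between them.
Surface form: [uoditagipeewiitibo].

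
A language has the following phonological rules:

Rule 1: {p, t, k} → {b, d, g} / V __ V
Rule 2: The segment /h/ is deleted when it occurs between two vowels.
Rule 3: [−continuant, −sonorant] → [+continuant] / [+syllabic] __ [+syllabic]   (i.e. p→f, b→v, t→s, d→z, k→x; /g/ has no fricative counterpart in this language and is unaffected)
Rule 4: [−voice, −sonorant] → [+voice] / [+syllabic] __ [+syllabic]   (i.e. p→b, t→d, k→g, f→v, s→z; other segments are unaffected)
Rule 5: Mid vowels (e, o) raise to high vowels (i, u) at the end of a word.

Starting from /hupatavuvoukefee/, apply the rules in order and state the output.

Rule 1 (intervocalic voicing): /p/ is a voiceless stop between vowels /u/ and /a/, so it voices to [b]. /t/ is a voiceless stop between vowels /a/ and /a/, so it voices to [d]. /k/ is a voiceless stop between vowels /u/ and /e/, so it voices to [g]. /hupatavuvoukefee/ → hubadavuvougefee.
Rule 2 (intervocalic h-deletion): no segment meets the environment; /hubadavuvougefee/ is unchanged.
Rule 3 (intervocalic spirantization): /b/ is a stop between vowels /u/ and /a/, so it spirantizes to the fricative [v]. /d/ is a stop between vowels /a/ and /a/, so it spirantizes to the fricative [z]. /hubadavuvougefee/ → huvazavuvougefee.
Rule 4 (intervocalic voicing): /f/ is a voiceless obstruent between vowels /e/ and /e/, so it voices to [v]. /huvazavuvougefee/ → huvazavuvougevee.
Rule 5 (final vowel raising): /e/ is a mid vowel in word-final position, so it raises to [i]. /huvazavuvougevee/ → huvazavuvougevei.

huvazavuvougevei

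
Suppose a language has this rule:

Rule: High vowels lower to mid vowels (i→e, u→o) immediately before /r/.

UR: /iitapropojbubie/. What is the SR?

No segment of /iitapropojbubie/ meets the structural description of the rule, so the form surfaces unchanged.

iitapropojbubie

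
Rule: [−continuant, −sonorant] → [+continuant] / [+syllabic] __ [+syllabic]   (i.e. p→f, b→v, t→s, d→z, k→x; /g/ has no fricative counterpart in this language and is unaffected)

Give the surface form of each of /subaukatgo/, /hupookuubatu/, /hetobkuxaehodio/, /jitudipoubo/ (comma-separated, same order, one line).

/subaukatgo/: /b/ is a stop between vowels /u/ and /a/, so it spirantizes to the fricative [v]. /k/ is a stop between vowels /u/ and /a/, so it spirantizes to the fricative [x]. → [suvauxatgo].
/hupookuubatu/: /p/ is a stop between vowels /u/ and /o/, so it spirantizes to the fricative [f]. /k/ is a stop between vowels /o/ and /u/, so it spirantizes to the fricative [x]. /b/ is a stop between vowels /u/ and /a/, so it spirantizes to the fricative [v]. /t/ is a stop between vowels /a/ and /u/, so it spirantizes to the fricative [s]. → [hufooxuuvasu].
/hetobkuxaehodio/: /t/ is a stop between vowels /e/ and /o/, so it spirantizes to the fricative [s]. /d/ is a stop between vowels /o/ and /i/, so it spirantizes to the fricative [z]. → [hesobkuxaehozio].
/jitudipoubo/: /t/ is a stop between vowels /i/ and /u/, so it spirantizes to the fricative [s]. /d/ is a stop between vowels /u/ and /i/, so it spirantizes to the fricative [z]. /p/ is a stop between vowels /i/ and /o/, so it spirantizes to the fricative [f]. /b/ is a stop between vowels /u/ and /o/, so it spirantizes to the fricative [v]. → [jisuzifouvo].

suvauxatgo, hufooxuuvasu, hesobkuxaehozio, jisuzifouvo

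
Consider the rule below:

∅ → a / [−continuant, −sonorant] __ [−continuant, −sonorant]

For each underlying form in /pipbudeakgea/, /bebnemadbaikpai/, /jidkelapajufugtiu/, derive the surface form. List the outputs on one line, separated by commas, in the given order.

pipabudeakagea, bebnemadabaikapai, jidakelapajufugatiu

/pipbudeakgea/: /p/ and /b/ form a stop–stop cluster, so [a] is inserted between them. /k/ and /g/ form a stop–stop cluster, so [a] is inserted between them. → [pipabudeakagea].
/bebnemadbaikpai/: /d/ and /b/ form a stop–stop cluster, so [a] is inserted between them. /k/ and /p/ form a stop–stop cluster, so [a] is inserted between them. → [bebnemadabaikapai].
/jidkelapajufugtiu/: /d/ and /k/ form a stop–stop cluster, so [a] is inserted between them. /g/ and /t/ form a stop–stop cluster, so [a] is inserted between them. → [jidakelapajufugatiu].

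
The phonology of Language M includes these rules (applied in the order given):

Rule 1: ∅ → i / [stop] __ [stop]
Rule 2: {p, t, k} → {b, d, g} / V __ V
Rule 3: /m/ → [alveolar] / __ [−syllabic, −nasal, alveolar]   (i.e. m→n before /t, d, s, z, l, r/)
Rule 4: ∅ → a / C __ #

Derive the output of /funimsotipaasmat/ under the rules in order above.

Rule 1 (stop-cluster i-epenthesis): no segment meets the environment; /funimsotipaasmat/ is unchanged.
Rule 2 (intervocalic voicing): /t/ is a voiceless stop between vowels /o/ and /i/, so it voices to [d]. /p/ is a voiceless stop between vowels /i/ and /a/, so it voices to [b]. /funimsotipaasmat/ → funimsodibaasmat.
Rule 3 (nasal place assimilation): /m/ precedes the alveolar consonant /s/, so it assimilates in place to [n]. /funimsodibaasmat/ → funinsodibaasmat.
Rule 4 (final a-epenthesis): the form ends in the consonant /t/, so [a] is inserted word-finally. /funinsodibaasmat/ → funinsodibaasmata.

funinsodibaasmata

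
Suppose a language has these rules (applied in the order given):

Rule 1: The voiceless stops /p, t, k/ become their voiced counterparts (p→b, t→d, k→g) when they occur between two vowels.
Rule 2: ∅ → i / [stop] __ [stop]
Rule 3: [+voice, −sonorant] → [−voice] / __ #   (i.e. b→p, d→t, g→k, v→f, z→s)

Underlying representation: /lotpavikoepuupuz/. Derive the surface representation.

lotipavigoebuubus

Rule 1 (intervocalic voicing): /k/ is a voiceless stop between vowels /i/ and /o/, so it voices to [g]. /p/ is a voiceless stop between vowels /e/ and /u/, so it voices to [b]. /p/ is a voiceless stop between vowels /u/ and /u/, so it voices to [b]. /lotpavikoepuupuz/ → lotpavigoebuubuz.
Rule 2 (stop-cluster i-epenthesis): /t/ and /p/ form a stop–stop cluster, so [i] is inserted between them. /lotpavigoebuubuz/ → lotipavigoebuubuz.
Rule 3 (final devoicing): /z/ is a voiced obstruent in word-final position, so it devoices to [s]. /lotipavigoebuubuz/ → lotipavigoebuubus.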